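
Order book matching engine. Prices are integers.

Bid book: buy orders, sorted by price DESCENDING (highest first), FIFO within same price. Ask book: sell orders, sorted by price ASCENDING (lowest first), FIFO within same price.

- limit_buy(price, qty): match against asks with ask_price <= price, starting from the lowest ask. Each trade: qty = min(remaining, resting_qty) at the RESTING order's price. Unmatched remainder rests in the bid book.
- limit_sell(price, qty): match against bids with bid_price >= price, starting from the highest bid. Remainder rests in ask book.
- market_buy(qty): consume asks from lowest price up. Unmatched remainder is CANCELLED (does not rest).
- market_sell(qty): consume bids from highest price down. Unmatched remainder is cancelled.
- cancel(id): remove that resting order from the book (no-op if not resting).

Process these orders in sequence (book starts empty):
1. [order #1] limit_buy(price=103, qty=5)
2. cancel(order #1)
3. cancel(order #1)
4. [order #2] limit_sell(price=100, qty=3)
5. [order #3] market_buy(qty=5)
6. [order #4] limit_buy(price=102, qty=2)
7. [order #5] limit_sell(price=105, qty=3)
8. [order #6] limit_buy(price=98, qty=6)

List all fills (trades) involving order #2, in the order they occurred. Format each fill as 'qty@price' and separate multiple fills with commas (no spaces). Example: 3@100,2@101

After op 1 [order #1] limit_buy(price=103, qty=5): fills=none; bids=[#1:5@103] asks=[-]
After op 2 cancel(order #1): fills=none; bids=[-] asks=[-]
After op 3 cancel(order #1): fills=none; bids=[-] asks=[-]
After op 4 [order #2] limit_sell(price=100, qty=3): fills=none; bids=[-] asks=[#2:3@100]
After op 5 [order #3] market_buy(qty=5): fills=#3x#2:3@100; bids=[-] asks=[-]
After op 6 [order #4] limit_buy(price=102, qty=2): fills=none; bids=[#4:2@102] asks=[-]
After op 7 [order #5] limit_sell(price=105, qty=3): fills=none; bids=[#4:2@102] asks=[#5:3@105]
After op 8 [order #6] limit_buy(price=98, qty=6): fills=none; bids=[#4:2@102 #6:6@98] asks=[#5:3@105]

Answer: 3@100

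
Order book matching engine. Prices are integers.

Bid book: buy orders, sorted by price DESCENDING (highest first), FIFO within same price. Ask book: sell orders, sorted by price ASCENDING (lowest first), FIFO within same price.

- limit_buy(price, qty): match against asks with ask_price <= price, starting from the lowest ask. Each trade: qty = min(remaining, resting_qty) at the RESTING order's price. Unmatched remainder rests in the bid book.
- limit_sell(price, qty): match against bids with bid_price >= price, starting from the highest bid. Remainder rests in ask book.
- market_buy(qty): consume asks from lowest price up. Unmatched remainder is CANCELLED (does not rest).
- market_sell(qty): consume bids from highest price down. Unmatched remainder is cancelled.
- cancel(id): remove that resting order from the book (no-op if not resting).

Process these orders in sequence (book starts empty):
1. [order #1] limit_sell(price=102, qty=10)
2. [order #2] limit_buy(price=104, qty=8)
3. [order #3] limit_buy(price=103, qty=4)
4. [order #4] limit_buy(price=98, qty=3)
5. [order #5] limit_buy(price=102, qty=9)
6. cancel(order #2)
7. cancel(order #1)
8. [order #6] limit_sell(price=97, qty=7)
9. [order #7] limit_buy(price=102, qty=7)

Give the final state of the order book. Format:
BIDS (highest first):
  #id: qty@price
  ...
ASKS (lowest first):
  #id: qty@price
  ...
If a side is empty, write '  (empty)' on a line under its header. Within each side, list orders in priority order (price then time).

After op 1 [order #1] limit_sell(price=102, qty=10): fills=none; bids=[-] asks=[#1:10@102]
After op 2 [order #2] limit_buy(price=104, qty=8): fills=#2x#1:8@102; bids=[-] asks=[#1:2@102]
After op 3 [order #3] limit_buy(price=103, qty=4): fills=#3x#1:2@102; bids=[#3:2@103] asks=[-]
After op 4 [order #4] limit_buy(price=98, qty=3): fills=none; bids=[#3:2@103 #4:3@98] asks=[-]
After op 5 [order #5] limit_buy(price=102, qty=9): fills=none; bids=[#3:2@103 #5:9@102 #4:3@98] asks=[-]
After op 6 cancel(order #2): fills=none; bids=[#3:2@103 #5:9@102 #4:3@98] asks=[-]
After op 7 cancel(order #1): fills=none; bids=[#3:2@103 #5:9@102 #4:3@98] asks=[-]
After op 8 [order #6] limit_sell(price=97, qty=7): fills=#3x#6:2@103 #5x#6:5@102; bids=[#5:4@102 #4:3@98] asks=[-]
After op 9 [order #7] limit_buy(price=102, qty=7): fills=none; bids=[#5:4@102 #7:7@102 #4:3@98] asks=[-]

Answer: BIDS (highest first):
  #5: 4@102
  #7: 7@102
  #4: 3@98
ASKS (lowest first):
  (empty)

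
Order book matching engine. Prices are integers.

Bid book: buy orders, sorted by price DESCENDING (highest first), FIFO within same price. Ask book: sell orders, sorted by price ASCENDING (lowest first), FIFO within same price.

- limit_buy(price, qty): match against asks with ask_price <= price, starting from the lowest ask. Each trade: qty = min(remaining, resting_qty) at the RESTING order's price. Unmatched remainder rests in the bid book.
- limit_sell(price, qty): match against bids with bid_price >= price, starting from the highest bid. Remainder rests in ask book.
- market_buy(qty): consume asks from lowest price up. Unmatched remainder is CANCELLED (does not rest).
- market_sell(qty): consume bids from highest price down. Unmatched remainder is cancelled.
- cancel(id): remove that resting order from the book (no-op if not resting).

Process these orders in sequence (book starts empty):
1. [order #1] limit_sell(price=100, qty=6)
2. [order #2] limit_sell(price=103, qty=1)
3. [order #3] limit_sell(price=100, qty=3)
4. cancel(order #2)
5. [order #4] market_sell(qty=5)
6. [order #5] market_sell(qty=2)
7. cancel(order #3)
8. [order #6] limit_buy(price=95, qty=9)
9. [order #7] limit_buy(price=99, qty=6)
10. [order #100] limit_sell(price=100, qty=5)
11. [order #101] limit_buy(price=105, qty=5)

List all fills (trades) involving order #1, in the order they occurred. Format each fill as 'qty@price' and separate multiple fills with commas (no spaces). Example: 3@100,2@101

Answer: 5@100

Derivation:
After op 1 [order #1] limit_sell(price=100, qty=6): fills=none; bids=[-] asks=[#1:6@100]
After op 2 [order #2] limit_sell(price=103, qty=1): fills=none; bids=[-] asks=[#1:6@100 #2:1@103]
After op 3 [order #3] limit_sell(price=100, qty=3): fills=none; bids=[-] asks=[#1:6@100 #3:3@100 #2:1@103]
After op 4 cancel(order #2): fills=none; bids=[-] asks=[#1:6@100 #3:3@100]
After op 5 [order #4] market_sell(qty=5): fills=none; bids=[-] asks=[#1:6@100 #3:3@100]
After op 6 [order #5] market_sell(qty=2): fills=none; bids=[-] asks=[#1:6@100 #3:3@100]
After op 7 cancel(order #3): fills=none; bids=[-] asks=[#1:6@100]
After op 8 [order #6] limit_buy(price=95, qty=9): fills=none; bids=[#6:9@95] asks=[#1:6@100]
After op 9 [order #7] limit_buy(price=99, qty=6): fills=none; bids=[#7:6@99 #6:9@95] asks=[#1:6@100]
After op 10 [order #100] limit_sell(price=100, qty=5): fills=none; bids=[#7:6@99 #6:9@95] asks=[#1:6@100 #100:5@100]
After op 11 [order #101] limit_buy(price=105, qty=5): fills=#101x#1:5@100; bids=[#7:6@99 #6:9@95] asks=[#1:1@100 #100:5@100]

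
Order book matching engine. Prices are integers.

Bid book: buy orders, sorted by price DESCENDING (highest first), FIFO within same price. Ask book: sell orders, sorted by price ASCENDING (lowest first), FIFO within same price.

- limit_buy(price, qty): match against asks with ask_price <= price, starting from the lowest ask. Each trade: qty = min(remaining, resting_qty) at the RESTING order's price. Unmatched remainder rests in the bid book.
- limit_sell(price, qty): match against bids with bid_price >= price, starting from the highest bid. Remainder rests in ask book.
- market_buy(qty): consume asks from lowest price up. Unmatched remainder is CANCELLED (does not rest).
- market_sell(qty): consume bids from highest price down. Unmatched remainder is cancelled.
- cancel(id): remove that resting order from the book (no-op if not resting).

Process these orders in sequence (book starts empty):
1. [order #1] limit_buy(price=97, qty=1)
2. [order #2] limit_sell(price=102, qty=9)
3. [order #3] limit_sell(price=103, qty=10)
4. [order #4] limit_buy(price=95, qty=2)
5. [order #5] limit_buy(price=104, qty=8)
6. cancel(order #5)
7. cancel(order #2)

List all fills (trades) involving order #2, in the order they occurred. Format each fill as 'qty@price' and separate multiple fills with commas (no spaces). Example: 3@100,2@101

Answer: 8@102

Derivation:
After op 1 [order #1] limit_buy(price=97, qty=1): fills=none; bids=[#1:1@97] asks=[-]
After op 2 [order #2] limit_sell(price=102, qty=9): fills=none; bids=[#1:1@97] asks=[#2:9@102]
After op 3 [order #3] limit_sell(price=103, qty=10): fills=none; bids=[#1:1@97] asks=[#2:9@102 #3:10@103]
After op 4 [order #4] limit_buy(price=95, qty=2): fills=none; bids=[#1:1@97 #4:2@95] asks=[#2:9@102 #3:10@103]
After op 5 [order #5] limit_buy(price=104, qty=8): fills=#5x#2:8@102; bids=[#1:1@97 #4:2@95] asks=[#2:1@102 #3:10@103]
After op 6 cancel(order #5): fills=none; bids=[#1:1@97 #4:2@95] asks=[#2:1@102 #3:10@103]
After op 7 cancel(order #2): fills=none; bids=[#1:1@97 #4:2@95] asks=[#3:10@103]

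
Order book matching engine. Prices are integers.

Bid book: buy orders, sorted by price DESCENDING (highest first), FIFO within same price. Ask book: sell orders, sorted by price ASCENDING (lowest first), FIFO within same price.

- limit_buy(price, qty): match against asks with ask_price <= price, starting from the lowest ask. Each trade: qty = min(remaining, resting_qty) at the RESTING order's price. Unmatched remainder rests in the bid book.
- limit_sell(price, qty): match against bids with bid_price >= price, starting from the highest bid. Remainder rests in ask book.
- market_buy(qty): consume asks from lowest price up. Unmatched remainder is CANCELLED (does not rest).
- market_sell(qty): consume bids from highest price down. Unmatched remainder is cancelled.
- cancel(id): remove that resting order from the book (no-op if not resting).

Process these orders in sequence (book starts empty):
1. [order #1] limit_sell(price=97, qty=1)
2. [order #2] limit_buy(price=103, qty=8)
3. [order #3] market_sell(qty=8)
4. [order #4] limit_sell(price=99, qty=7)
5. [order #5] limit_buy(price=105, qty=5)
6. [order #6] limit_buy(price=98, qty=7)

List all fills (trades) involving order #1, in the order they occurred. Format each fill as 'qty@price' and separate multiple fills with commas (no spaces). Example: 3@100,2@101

After op 1 [order #1] limit_sell(price=97, qty=1): fills=none; bids=[-] asks=[#1:1@97]
After op 2 [order #2] limit_buy(price=103, qty=8): fills=#2x#1:1@97; bids=[#2:7@103] asks=[-]
After op 3 [order #3] market_sell(qty=8): fills=#2x#3:7@103; bids=[-] asks=[-]
After op 4 [order #4] limit_sell(price=99, qty=7): fills=none; bids=[-] asks=[#4:7@99]
After op 5 [order #5] limit_buy(price=105, qty=5): fills=#5x#4:5@99; bids=[-] asks=[#4:2@99]
After op 6 [order #6] limit_buy(price=98, qty=7): fills=none; bids=[#6:7@98] asks=[#4:2@99]

Answer: 1@97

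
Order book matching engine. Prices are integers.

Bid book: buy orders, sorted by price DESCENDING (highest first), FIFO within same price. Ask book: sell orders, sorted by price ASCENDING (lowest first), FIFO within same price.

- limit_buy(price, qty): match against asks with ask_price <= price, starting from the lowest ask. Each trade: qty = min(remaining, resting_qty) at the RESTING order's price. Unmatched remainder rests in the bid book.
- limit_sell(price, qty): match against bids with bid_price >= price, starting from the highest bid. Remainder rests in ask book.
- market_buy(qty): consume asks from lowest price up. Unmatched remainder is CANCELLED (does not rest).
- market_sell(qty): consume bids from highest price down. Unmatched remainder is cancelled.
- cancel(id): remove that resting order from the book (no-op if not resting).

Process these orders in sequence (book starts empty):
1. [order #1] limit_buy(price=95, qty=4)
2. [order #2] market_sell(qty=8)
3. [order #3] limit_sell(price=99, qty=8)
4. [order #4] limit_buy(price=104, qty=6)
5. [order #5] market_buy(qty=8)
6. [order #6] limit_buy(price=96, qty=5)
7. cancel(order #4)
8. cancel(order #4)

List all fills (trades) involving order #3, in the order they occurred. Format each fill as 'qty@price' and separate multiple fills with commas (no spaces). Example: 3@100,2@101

After op 1 [order #1] limit_buy(price=95, qty=4): fills=none; bids=[#1:4@95] asks=[-]
After op 2 [order #2] market_sell(qty=8): fills=#1x#2:4@95; bids=[-] asks=[-]
After op 3 [order #3] limit_sell(price=99, qty=8): fills=none; bids=[-] asks=[#3:8@99]
After op 4 [order #4] limit_buy(price=104, qty=6): fills=#4x#3:6@99; bids=[-] asks=[#3:2@99]
After op 5 [order #5] market_buy(qty=8): fills=#5x#3:2@99; bids=[-] asks=[-]
After op 6 [order #6] limit_buy(price=96, qty=5): fills=none; bids=[#6:5@96] asks=[-]
After op 7 cancel(order #4): fills=none; bids=[#6:5@96] asks=[-]
After op 8 cancel(order #4): fills=none; bids=[#6:5@96] asks=[-]

Answer: 6@99,2@99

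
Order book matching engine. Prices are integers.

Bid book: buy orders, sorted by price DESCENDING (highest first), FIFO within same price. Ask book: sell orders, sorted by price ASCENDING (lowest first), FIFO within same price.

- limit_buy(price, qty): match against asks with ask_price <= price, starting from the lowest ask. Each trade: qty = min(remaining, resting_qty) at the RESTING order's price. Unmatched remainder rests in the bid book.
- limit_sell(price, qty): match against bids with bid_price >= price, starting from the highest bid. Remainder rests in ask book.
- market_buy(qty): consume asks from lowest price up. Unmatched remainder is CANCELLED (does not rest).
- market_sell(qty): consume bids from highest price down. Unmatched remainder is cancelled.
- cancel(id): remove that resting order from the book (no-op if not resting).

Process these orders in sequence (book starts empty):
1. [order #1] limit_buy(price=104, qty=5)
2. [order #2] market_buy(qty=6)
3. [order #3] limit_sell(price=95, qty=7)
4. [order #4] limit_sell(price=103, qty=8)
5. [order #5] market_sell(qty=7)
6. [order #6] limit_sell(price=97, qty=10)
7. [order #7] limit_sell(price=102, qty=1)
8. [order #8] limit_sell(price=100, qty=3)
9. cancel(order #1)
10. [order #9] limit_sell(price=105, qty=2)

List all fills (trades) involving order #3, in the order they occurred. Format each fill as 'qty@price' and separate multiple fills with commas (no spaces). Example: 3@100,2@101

After op 1 [order #1] limit_buy(price=104, qty=5): fills=none; bids=[#1:5@104] asks=[-]
After op 2 [order #2] market_buy(qty=6): fills=none; bids=[#1:5@104] asks=[-]
After op 3 [order #3] limit_sell(price=95, qty=7): fills=#1x#3:5@104; bids=[-] asks=[#3:2@95]
After op 4 [order #4] limit_sell(price=103, qty=8): fills=none; bids=[-] asks=[#3:2@95 #4:8@103]
After op 5 [order #5] market_sell(qty=7): fills=none; bids=[-] asks=[#3:2@95 #4:8@103]
After op 6 [order #6] limit_sell(price=97, qty=10): fills=none; bids=[-] asks=[#3:2@95 #6:10@97 #4:8@103]
After op 7 [order #7] limit_sell(price=102, qty=1): fills=none; bids=[-] asks=[#3:2@95 #6:10@97 #7:1@102 #4:8@103]
After op 8 [order #8] limit_sell(price=100, qty=3): fills=none; bids=[-] asks=[#3:2@95 #6:10@97 #8:3@100 #7:1@102 #4:8@103]
After op 9 cancel(order #1): fills=none; bids=[-] asks=[#3:2@95 #6:10@97 #8:3@100 #7:1@102 #4:8@103]
After op 10 [order #9] limit_sell(price=105, qty=2): fills=none; bids=[-] asks=[#3:2@95 #6:10@97 #8:3@100 #7:1@102 #4:8@103 #9:2@105]

Answer: 5@104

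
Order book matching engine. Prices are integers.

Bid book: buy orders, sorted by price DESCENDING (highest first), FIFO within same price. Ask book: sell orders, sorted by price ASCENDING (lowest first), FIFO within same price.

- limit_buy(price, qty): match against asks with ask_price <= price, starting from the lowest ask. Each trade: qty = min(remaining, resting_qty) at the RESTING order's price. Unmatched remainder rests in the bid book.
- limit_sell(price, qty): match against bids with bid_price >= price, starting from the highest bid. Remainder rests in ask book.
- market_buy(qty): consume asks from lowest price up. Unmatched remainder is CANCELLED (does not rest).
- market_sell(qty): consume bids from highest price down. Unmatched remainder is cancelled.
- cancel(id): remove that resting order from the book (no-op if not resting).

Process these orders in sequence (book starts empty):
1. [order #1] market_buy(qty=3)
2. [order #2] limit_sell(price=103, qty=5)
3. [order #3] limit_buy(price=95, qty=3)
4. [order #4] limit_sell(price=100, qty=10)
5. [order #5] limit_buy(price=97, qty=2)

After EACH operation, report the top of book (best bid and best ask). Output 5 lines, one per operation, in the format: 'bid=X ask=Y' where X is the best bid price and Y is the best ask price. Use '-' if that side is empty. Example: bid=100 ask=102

Answer: bid=- ask=-
bid=- ask=103
bid=95 ask=103
bid=95 ask=100
bid=97 ask=100

Derivation:
After op 1 [order #1] market_buy(qty=3): fills=none; bids=[-] asks=[-]
After op 2 [order #2] limit_sell(price=103, qty=5): fills=none; bids=[-] asks=[#2:5@103]
After op 3 [order #3] limit_buy(price=95, qty=3): fills=none; bids=[#3:3@95] asks=[#2:5@103]
After op 4 [order #4] limit_sell(price=100, qty=10): fills=none; bids=[#3:3@95] asks=[#4:10@100 #2:5@103]
After op 5 [order #5] limit_buy(price=97, qty=2): fills=none; bids=[#5:2@97 #3:3@95] asks=[#4:10@100 #2:5@103]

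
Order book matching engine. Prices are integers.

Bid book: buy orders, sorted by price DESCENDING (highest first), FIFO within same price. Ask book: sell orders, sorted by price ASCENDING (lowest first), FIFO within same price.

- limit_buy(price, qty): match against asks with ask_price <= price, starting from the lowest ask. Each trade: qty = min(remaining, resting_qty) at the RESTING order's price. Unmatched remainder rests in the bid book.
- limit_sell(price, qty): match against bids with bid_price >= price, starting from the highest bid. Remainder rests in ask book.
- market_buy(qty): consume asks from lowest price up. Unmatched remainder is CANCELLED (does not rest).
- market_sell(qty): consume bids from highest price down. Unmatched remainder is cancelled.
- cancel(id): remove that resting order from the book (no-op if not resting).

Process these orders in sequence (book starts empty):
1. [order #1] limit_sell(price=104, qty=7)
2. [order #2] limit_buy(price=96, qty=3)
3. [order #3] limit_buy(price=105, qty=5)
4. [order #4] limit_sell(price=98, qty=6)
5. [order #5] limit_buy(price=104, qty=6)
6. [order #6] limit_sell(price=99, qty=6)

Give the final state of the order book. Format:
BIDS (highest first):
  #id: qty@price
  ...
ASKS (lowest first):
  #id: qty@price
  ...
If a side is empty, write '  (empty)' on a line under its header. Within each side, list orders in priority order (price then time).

Answer: BIDS (highest first):
  #2: 3@96
ASKS (lowest first):
  #6: 6@99
  #1: 2@104

Derivation:
After op 1 [order #1] limit_sell(price=104, qty=7): fills=none; bids=[-] asks=[#1:7@104]
After op 2 [order #2] limit_buy(price=96, qty=3): fills=none; bids=[#2:3@96] asks=[#1:7@104]
After op 3 [order #3] limit_buy(price=105, qty=5): fills=#3x#1:5@104; bids=[#2:3@96] asks=[#1:2@104]
After op 4 [order #4] limit_sell(price=98, qty=6): fills=none; bids=[#2:3@96] asks=[#4:6@98 #1:2@104]
After op 5 [order #5] limit_buy(price=104, qty=6): fills=#5x#4:6@98; bids=[#2:3@96] asks=[#1:2@104]
After op 6 [order #6] limit_sell(price=99, qty=6): fills=none; bids=[#2:3@96] asks=[#6:6@99 #1:2@104]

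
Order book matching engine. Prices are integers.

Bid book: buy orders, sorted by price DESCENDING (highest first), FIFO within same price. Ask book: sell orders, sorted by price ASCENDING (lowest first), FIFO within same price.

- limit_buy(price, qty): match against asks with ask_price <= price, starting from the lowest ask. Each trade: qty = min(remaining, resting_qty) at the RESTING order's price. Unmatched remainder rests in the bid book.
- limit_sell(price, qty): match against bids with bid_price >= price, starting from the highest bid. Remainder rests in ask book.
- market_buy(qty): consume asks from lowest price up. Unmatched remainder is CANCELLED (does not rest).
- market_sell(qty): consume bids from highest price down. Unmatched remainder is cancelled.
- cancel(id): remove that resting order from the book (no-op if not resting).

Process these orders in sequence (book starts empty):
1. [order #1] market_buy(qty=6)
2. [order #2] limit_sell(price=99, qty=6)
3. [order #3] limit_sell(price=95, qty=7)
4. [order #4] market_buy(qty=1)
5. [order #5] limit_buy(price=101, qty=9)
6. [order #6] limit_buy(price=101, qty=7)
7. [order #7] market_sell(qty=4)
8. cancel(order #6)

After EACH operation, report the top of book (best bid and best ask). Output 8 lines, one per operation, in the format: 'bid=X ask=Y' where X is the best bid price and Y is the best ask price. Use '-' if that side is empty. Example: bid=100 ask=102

Answer: bid=- ask=-
bid=- ask=99
bid=- ask=95
bid=- ask=95
bid=- ask=99
bid=101 ask=-
bid=- ask=-
bid=- ask=-

Derivation:
After op 1 [order #1] market_buy(qty=6): fills=none; bids=[-] asks=[-]
After op 2 [order #2] limit_sell(price=99, qty=6): fills=none; bids=[-] asks=[#2:6@99]
After op 3 [order #3] limit_sell(price=95, qty=7): fills=none; bids=[-] asks=[#3:7@95 #2:6@99]
After op 4 [order #4] market_buy(qty=1): fills=#4x#3:1@95; bids=[-] asks=[#3:6@95 #2:6@99]
After op 5 [order #5] limit_buy(price=101, qty=9): fills=#5x#3:6@95 #5x#2:3@99; bids=[-] asks=[#2:3@99]
After op 6 [order #6] limit_buy(price=101, qty=7): fills=#6x#2:3@99; bids=[#6:4@101] asks=[-]
After op 7 [order #7] market_sell(qty=4): fills=#6x#7:4@101; bids=[-] asks=[-]
After op 8 cancel(order #6): fills=none; bids=[-] asks=[-]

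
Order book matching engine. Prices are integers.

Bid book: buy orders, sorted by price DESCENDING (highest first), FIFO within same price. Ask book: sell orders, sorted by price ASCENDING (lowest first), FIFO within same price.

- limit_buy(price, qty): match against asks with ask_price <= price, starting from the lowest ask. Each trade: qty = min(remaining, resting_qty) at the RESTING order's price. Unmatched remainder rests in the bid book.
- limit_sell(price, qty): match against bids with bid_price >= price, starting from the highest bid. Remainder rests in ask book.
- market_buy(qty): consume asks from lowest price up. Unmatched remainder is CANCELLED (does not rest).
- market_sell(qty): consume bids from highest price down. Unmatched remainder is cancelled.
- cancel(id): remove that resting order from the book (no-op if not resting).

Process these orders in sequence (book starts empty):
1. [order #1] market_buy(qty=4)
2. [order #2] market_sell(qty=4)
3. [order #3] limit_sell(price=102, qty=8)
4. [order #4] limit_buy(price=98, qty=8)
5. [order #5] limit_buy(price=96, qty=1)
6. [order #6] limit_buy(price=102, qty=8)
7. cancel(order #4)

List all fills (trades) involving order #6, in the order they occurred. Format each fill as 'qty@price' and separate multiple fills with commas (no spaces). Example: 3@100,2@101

After op 1 [order #1] market_buy(qty=4): fills=none; bids=[-] asks=[-]
After op 2 [order #2] market_sell(qty=4): fills=none; bids=[-] asks=[-]
After op 3 [order #3] limit_sell(price=102, qty=8): fills=none; bids=[-] asks=[#3:8@102]
After op 4 [order #4] limit_buy(price=98, qty=8): fills=none; bids=[#4:8@98] asks=[#3:8@102]
After op 5 [order #5] limit_buy(price=96, qty=1): fills=none; bids=[#4:8@98 #5:1@96] asks=[#3:8@102]
After op 6 [order #6] limit_buy(price=102, qty=8): fills=#6x#3:8@102; bids=[#4:8@98 #5:1@96] asks=[-]
After op 7 cancel(order #4): fills=none; bids=[#5:1@96] asks=[-]

Answer: 8@102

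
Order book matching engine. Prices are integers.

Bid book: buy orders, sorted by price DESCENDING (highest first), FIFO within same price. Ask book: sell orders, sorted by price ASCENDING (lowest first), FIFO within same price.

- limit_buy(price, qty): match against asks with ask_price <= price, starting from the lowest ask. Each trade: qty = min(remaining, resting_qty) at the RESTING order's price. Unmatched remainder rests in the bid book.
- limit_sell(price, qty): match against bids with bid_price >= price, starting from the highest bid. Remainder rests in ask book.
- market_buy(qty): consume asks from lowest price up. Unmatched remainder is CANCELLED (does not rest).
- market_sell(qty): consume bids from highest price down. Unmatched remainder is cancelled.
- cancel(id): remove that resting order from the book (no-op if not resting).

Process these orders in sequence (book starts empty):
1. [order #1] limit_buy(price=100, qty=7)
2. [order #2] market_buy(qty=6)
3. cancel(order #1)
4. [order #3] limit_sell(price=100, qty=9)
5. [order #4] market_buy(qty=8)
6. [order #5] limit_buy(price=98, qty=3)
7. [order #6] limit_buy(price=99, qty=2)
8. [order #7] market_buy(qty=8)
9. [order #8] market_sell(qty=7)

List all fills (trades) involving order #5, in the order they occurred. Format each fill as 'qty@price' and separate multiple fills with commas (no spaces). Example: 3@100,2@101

Answer: 3@98

Derivation:
After op 1 [order #1] limit_buy(price=100, qty=7): fills=none; bids=[#1:7@100] asks=[-]
After op 2 [order #2] market_buy(qty=6): fills=none; bids=[#1:7@100] asks=[-]
After op 3 cancel(order #1): fills=none; bids=[-] asks=[-]
After op 4 [order #3] limit_sell(price=100, qty=9): fills=none; bids=[-] asks=[#3:9@100]
After op 5 [order #4] market_buy(qty=8): fills=#4x#3:8@100; bids=[-] asks=[#3:1@100]
After op 6 [order #5] limit_buy(price=98, qty=3): fills=none; bids=[#5:3@98] asks=[#3:1@100]
After op 7 [order #6] limit_buy(price=99, qty=2): fills=none; bids=[#6:2@99 #5:3@98] asks=[#3:1@100]
After op 8 [order #7] market_buy(qty=8): fills=#7x#3:1@100; bids=[#6:2@99 #5:3@98] asks=[-]
After op 9 [order #8] market_sell(qty=7): fills=#6x#8:2@99 #5x#8:3@98; bids=[-] asks=[-]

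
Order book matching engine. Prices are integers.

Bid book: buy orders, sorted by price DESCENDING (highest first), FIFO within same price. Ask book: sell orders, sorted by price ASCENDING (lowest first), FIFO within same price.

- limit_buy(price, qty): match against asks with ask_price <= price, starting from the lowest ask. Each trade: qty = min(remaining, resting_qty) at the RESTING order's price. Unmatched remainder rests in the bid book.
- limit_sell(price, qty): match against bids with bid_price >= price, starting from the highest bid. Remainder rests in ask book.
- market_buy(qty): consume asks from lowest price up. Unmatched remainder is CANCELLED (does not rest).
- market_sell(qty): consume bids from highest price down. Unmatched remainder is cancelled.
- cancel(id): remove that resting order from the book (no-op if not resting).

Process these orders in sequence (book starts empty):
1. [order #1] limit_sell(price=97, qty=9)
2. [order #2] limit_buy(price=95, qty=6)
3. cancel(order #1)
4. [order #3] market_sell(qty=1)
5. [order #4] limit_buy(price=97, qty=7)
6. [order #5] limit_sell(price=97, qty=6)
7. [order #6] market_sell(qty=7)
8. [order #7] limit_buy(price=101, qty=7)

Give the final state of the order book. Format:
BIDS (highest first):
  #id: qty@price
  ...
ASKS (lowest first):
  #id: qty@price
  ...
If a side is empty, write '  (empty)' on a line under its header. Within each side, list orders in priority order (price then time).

After op 1 [order #1] limit_sell(price=97, qty=9): fills=none; bids=[-] asks=[#1:9@97]
After op 2 [order #2] limit_buy(price=95, qty=6): fills=none; bids=[#2:6@95] asks=[#1:9@97]
After op 3 cancel(order #1): fills=none; bids=[#2:6@95] asks=[-]
After op 4 [order #3] market_sell(qty=1): fills=#2x#3:1@95; bids=[#2:5@95] asks=[-]
After op 5 [order #4] limit_buy(price=97, qty=7): fills=none; bids=[#4:7@97 #2:5@95] asks=[-]
After op 6 [order #5] limit_sell(price=97, qty=6): fills=#4x#5:6@97; bids=[#4:1@97 #2:5@95] asks=[-]
After op 7 [order #6] market_sell(qty=7): fills=#4x#6:1@97 #2x#6:5@95; bids=[-] asks=[-]
After op 8 [order #7] limit_buy(price=101, qty=7): fills=none; bids=[#7:7@101] asks=[-]

Answer: BIDS (highest first):
  #7: 7@101
ASKS (lowest first):
  (empty)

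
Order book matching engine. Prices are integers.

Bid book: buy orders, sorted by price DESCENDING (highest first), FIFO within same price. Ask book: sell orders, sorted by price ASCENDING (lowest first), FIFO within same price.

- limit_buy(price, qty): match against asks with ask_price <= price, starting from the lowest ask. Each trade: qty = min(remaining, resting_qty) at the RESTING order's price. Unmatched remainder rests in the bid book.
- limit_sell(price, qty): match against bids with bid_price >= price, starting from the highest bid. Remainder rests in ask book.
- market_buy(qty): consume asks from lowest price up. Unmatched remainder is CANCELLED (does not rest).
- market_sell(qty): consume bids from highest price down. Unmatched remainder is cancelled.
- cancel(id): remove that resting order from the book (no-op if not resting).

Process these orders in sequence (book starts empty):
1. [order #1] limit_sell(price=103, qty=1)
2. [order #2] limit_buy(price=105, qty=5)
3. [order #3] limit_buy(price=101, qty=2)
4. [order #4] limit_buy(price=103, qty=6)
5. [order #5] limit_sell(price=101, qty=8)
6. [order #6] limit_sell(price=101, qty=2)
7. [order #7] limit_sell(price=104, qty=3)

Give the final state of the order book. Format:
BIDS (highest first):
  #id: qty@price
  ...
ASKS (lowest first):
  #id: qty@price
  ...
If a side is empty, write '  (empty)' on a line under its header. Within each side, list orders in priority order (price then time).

Answer: BIDS (highest first):
  #3: 2@101
ASKS (lowest first):
  #7: 3@104

Derivation:
After op 1 [order #1] limit_sell(price=103, qty=1): fills=none; bids=[-] asks=[#1:1@103]
After op 2 [order #2] limit_buy(price=105, qty=5): fills=#2x#1:1@103; bids=[#2:4@105] asks=[-]
After op 3 [order #3] limit_buy(price=101, qty=2): fills=none; bids=[#2:4@105 #3:2@101] asks=[-]
After op 4 [order #4] limit_buy(price=103, qty=6): fills=none; bids=[#2:4@105 #4:6@103 #3:2@101] asks=[-]
After op 5 [order #5] limit_sell(price=101, qty=8): fills=#2x#5:4@105 #4x#5:4@103; bids=[#4:2@103 #3:2@101] asks=[-]
After op 6 [order #6] limit_sell(price=101, qty=2): fills=#4x#6:2@103; bids=[#3:2@101] asks=[-]
After op 7 [order #7] limit_sell(price=104, qty=3): fills=none; bids=[#3:2@101] asks=[#7:3@104]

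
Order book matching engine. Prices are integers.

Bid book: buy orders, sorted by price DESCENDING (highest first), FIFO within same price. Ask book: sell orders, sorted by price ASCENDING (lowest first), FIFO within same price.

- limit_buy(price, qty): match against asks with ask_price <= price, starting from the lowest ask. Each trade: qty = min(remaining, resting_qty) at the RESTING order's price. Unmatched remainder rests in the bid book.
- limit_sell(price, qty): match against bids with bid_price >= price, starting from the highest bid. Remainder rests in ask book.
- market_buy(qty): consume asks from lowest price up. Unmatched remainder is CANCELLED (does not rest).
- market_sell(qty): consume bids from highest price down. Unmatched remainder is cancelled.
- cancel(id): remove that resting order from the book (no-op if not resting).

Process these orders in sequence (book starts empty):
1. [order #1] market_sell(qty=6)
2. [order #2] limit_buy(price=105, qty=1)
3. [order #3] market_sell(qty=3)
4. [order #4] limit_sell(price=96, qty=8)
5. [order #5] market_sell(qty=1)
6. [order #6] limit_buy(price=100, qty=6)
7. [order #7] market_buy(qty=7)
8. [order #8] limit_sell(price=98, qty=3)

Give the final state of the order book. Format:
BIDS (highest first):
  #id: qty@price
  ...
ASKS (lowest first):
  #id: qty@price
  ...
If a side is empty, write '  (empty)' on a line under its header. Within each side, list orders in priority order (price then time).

After op 1 [order #1] market_sell(qty=6): fills=none; bids=[-] asks=[-]
After op 2 [order #2] limit_buy(price=105, qty=1): fills=none; bids=[#2:1@105] asks=[-]
After op 3 [order #3] market_sell(qty=3): fills=#2x#3:1@105; bids=[-] asks=[-]
After op 4 [order #4] limit_sell(price=96, qty=8): fills=none; bids=[-] asks=[#4:8@96]
After op 5 [order #5] market_sell(qty=1): fills=none; bids=[-] asks=[#4:8@96]
After op 6 [order #6] limit_buy(price=100, qty=6): fills=#6x#4:6@96; bids=[-] asks=[#4:2@96]
After op 7 [order #7] market_buy(qty=7): fills=#7x#4:2@96; bids=[-] asks=[-]
After op 8 [order #8] limit_sell(price=98, qty=3): fills=none; bids=[-] asks=[#8:3@98]

Answer: BIDS (highest first):
  (empty)
ASKS (lowest first):
  #8: 3@98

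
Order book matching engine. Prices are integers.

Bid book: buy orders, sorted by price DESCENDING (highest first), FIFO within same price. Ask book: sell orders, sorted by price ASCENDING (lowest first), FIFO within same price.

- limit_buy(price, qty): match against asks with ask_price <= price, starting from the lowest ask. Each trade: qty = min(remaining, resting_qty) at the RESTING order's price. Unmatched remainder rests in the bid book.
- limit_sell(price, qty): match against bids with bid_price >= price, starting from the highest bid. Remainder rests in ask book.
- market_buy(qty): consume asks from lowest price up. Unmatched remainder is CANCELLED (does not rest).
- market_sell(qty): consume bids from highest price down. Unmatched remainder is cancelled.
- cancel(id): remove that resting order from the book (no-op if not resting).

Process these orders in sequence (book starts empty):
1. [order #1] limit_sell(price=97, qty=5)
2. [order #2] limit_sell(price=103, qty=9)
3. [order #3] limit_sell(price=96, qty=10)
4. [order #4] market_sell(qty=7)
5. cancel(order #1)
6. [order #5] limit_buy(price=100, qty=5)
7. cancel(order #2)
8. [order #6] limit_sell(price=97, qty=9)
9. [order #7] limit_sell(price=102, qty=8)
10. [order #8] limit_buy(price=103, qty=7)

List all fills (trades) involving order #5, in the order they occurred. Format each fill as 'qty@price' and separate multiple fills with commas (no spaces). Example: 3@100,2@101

After op 1 [order #1] limit_sell(price=97, qty=5): fills=none; bids=[-] asks=[#1:5@97]
After op 2 [order #2] limit_sell(price=103, qty=9): fills=none; bids=[-] asks=[#1:5@97 #2:9@103]
After op 3 [order #3] limit_sell(price=96, qty=10): fills=none; bids=[-] asks=[#3:10@96 #1:5@97 #2:9@103]
After op 4 [order #4] market_sell(qty=7): fills=none; bids=[-] asks=[#3:10@96 #1:5@97 #2:9@103]
After op 5 cancel(order #1): fills=none; bids=[-] asks=[#3:10@96 #2:9@103]
After op 6 [order #5] limit_buy(price=100, qty=5): fills=#5x#3:5@96; bids=[-] asks=[#3:5@96 #2:9@103]
After op 7 cancel(order #2): fills=none; bids=[-] asks=[#3:5@96]
After op 8 [order #6] limit_sell(price=97, qty=9): fills=none; bids=[-] asks=[#3:5@96 #6:9@97]
After op 9 [order #7] limit_sell(price=102, qty=8): fills=none; bids=[-] asks=[#3:5@96 #6:9@97 #7:8@102]
After op 10 [order #8] limit_buy(price=103, qty=7): fills=#8x#3:5@96 #8x#6:2@97; bids=[-] asks=[#6:7@97 #7:8@102]

Answer: 5@96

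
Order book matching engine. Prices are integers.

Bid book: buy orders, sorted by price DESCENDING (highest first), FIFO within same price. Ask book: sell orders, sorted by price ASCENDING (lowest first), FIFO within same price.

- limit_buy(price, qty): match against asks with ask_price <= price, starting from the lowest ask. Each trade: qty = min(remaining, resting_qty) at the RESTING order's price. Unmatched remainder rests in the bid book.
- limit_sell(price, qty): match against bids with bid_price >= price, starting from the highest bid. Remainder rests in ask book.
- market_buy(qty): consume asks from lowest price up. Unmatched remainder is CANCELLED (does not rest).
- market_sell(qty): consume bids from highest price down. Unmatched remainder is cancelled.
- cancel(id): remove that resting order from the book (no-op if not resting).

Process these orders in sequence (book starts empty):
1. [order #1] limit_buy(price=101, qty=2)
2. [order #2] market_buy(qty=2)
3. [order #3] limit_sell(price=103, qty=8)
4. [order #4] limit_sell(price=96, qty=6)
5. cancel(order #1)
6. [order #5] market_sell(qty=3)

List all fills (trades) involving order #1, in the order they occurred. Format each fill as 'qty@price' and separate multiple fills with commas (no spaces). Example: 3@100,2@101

After op 1 [order #1] limit_buy(price=101, qty=2): fills=none; bids=[#1:2@101] asks=[-]
After op 2 [order #2] market_buy(qty=2): fills=none; bids=[#1:2@101] asks=[-]
After op 3 [order #3] limit_sell(price=103, qty=8): fills=none; bids=[#1:2@101] asks=[#3:8@103]
After op 4 [order #4] limit_sell(price=96, qty=6): fills=#1x#4:2@101; bids=[-] asks=[#4:4@96 #3:8@103]
After op 5 cancel(order #1): fills=none; bids=[-] asks=[#4:4@96 #3:8@103]
After op 6 [order #5] market_sell(qty=3): fills=none; bids=[-] asks=[#4:4@96 #3:8@103]

Answer: 2@101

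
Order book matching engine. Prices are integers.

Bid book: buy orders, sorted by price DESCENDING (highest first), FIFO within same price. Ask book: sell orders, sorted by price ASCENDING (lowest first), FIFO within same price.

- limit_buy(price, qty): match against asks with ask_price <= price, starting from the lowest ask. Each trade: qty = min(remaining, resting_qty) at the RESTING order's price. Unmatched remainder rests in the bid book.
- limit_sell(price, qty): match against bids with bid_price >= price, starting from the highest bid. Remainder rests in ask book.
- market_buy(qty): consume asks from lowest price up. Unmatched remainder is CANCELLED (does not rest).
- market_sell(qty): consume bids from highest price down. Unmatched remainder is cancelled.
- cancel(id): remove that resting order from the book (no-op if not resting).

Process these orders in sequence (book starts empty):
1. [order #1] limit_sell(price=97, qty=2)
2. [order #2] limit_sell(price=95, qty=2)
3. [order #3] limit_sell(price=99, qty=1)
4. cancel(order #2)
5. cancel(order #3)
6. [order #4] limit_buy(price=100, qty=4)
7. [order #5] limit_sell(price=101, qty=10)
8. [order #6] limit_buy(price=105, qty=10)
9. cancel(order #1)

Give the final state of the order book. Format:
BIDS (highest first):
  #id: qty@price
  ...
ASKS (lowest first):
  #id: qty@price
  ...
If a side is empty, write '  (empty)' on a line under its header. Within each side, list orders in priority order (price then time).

After op 1 [order #1] limit_sell(price=97, qty=2): fills=none; bids=[-] asks=[#1:2@97]
After op 2 [order #2] limit_sell(price=95, qty=2): fills=none; bids=[-] asks=[#2:2@95 #1:2@97]
After op 3 [order #3] limit_sell(price=99, qty=1): fills=none; bids=[-] asks=[#2:2@95 #1:2@97 #3:1@99]
After op 4 cancel(order #2): fills=none; bids=[-] asks=[#1:2@97 #3:1@99]
After op 5 cancel(order #3): fills=none; bids=[-] asks=[#1:2@97]
After op 6 [order #4] limit_buy(price=100, qty=4): fills=#4x#1:2@97; bids=[#4:2@100] asks=[-]
After op 7 [order #5] limit_sell(price=101, qty=10): fills=none; bids=[#4:2@100] asks=[#5:10@101]
After op 8 [order #6] limit_buy(price=105, qty=10): fills=#6x#5:10@101; bids=[#4:2@100] asks=[-]
After op 9 cancel(order #1): fills=none; bids=[#4:2@100] asks=[-]

Answer: BIDS (highest first):
  #4: 2@100
ASKS (lowest first):
  (empty)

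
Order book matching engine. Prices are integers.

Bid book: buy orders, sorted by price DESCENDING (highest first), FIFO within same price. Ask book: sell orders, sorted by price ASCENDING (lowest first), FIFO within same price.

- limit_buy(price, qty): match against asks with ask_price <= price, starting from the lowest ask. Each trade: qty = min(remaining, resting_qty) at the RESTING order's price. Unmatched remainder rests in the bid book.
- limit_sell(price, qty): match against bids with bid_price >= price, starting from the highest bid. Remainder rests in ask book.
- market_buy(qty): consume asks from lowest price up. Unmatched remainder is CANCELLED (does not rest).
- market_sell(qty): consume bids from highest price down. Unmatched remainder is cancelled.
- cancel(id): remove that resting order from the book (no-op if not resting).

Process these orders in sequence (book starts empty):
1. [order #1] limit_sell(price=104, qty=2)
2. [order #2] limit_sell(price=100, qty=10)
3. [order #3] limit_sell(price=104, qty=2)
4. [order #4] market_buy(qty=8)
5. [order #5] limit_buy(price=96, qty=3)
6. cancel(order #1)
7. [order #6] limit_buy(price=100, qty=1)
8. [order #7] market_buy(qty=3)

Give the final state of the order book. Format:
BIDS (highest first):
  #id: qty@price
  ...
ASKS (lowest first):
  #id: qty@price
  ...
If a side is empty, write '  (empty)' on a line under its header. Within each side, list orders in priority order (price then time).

After op 1 [order #1] limit_sell(price=104, qty=2): fills=none; bids=[-] asks=[#1:2@104]
After op 2 [order #2] limit_sell(price=100, qty=10): fills=none; bids=[-] asks=[#2:10@100 #1:2@104]
After op 3 [order #3] limit_sell(price=104, qty=2): fills=none; bids=[-] asks=[#2:10@100 #1:2@104 #3:2@104]
After op 4 [order #4] market_buy(qty=8): fills=#4x#2:8@100; bids=[-] asks=[#2:2@100 #1:2@104 #3:2@104]
After op 5 [order #5] limit_buy(price=96, qty=3): fills=none; bids=[#5:3@96] asks=[#2:2@100 #1:2@104 #3:2@104]
After op 6 cancel(order #1): fills=none; bids=[#5:3@96] asks=[#2:2@100 #3:2@104]
After op 7 [order #6] limit_buy(price=100, qty=1): fills=#6x#2:1@100; bids=[#5:3@96] asks=[#2:1@100 #3:2@104]
After op 8 [order #7] market_buy(qty=3): fills=#7x#2:1@100 #7x#3:2@104; bids=[#5:3@96] asks=[-]

Answer: BIDS (highest first):
  #5: 3@96
ASKS (lowest first):
  (empty)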